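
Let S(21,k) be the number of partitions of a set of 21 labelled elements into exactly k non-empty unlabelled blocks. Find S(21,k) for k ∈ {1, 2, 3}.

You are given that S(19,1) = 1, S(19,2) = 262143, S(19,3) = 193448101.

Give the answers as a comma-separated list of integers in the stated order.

i=20: T(20,1)=0+1·1=1 | T(20,2)=1+2·262143=524287 | T(20,3)=262143+3·193448101=580606446
i=21: T(21,1)=0+1·1=1 | T(21,2)=1+2·524287=1048575 | T(21,3)=524287+3·580606446=1742343625
Read S(21,1) = 1, S(21,2) = 1048575, S(21,3) = 1742343625.

1, 1048575, 1742343625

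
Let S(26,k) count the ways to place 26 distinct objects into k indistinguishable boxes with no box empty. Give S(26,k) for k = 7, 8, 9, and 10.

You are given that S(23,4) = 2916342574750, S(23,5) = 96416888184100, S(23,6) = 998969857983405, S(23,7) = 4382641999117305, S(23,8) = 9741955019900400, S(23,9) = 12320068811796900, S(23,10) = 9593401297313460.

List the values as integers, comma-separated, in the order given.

1631853797991016600, 5749622251945664950, 11201516780955125625, 13199555372846848005

@24  (24,5):96416888184100·5+2916342574750→485000783495250, (24,6):998969857983405·6+96416888184100→6090236036084530, (24,7):4382641999117305·7+998969857983405→31677463851804540, (24,8):9741955019900400·8+4382641999117305→82318282158320505, (24,9):12320068811796900·9+9741955019900400→120622574326072500, (24,10):9593401297313460·10+12320068811796900→108254081784931500
@25  (25,6):6090236036084530·6+485000783495250→37026417000002430, (25,7):31677463851804540·7+6090236036084530→227832482998716310, (25,8):82318282158320505·8+31677463851804540→690223721118368580, (25,9):120622574326072500·9+82318282158320505→1167921451092973005, (25,10):108254081784931500·10+120622574326072500→1203163392175387500
@26  (26,7):227832482998716310·7+37026417000002430→1631853797991016600, (26,8):690223721118368580·8+227832482998716310→5749622251945664950, (26,9):1167921451092973005·9+690223721118368580→11201516780955125625, (26,10):1203163392175387500·10+1167921451092973005→13199555372846848005
Read S(26,7) = 1631853797991016600, S(26,8) = 5749622251945664950, S(26,9) = 11201516780955125625, S(26,10) = 13199555372846848005.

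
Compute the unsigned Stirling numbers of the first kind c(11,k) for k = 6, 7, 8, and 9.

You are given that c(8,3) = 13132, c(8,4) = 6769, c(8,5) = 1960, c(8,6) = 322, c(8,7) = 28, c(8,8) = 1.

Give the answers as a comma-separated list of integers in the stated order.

@9  (9,4):6769·8+13132→67284, (9,5):1960·8+6769→22449, (9,6):322·8+1960→4536, (9,7):28·8+322→546, (9,8):1·8+28→36, (9,9):0·8+1→1
@10  (10,5):22449·9+67284→269325, (10,6):4536·9+22449→63273, (10,7):546·9+4536→9450, (10,8):36·9+546→870, (10,9):1·9+36→45
@11  (11,6):63273·10+269325→902055, (11,7):9450·10+63273→157773, (11,8):870·10+9450→18150, (11,9):45·10+870→1320
Read c(11,6) = 902055, c(11,7) = 157773, c(11,8) = 18150, c(11,9) = 1320.

902055, 157773, 18150, 1320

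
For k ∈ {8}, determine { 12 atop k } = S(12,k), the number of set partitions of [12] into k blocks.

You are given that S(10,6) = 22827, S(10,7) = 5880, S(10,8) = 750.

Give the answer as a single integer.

159027

row 11: T[11][7]=7·5880+22827=63987  T[11][8]=8·750+5880=11880
row 12: T[12][8]=8·11880+63987=159027
Read S(12,8) = 159027.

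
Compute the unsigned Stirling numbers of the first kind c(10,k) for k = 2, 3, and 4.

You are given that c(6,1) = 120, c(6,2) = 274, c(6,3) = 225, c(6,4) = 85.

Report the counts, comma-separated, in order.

1026576, 1172700, 723680

row 7: T[7][1]=6·120+0=720  T[7][2]=6·274+120=1764  T[7][3]=6·225+274=1624  T[7][4]=6·85+225=735
row 8: T[8][1]=7·720+0=5040  T[8][2]=7·1764+720=13068  T[8][3]=7·1624+1764=13132  T[8][4]=7·735+1624=6769
row 9: T[9][1]=8·5040+0=40320  T[9][2]=8·13068+5040=109584  T[9][3]=8·13132+13068=118124  T[9][4]=8·6769+13132=67284
row 10: T[10][2]=9·109584+40320=1026576  T[10][3]=9·118124+109584=1172700  T[10][4]=9·67284+118124=723680
Read c(10,2) = 1026576, c(10,3) = 1172700, c(10,4) = 723680.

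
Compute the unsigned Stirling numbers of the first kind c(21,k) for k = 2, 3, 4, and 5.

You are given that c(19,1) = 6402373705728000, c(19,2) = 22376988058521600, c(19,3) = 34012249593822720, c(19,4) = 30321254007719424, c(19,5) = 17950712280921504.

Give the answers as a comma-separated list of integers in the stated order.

@20  (20,1):6402373705728000·19+0→121645100408832000, (20,2):22376988058521600·19+6402373705728000→431565146817638400, (20,3):34012249593822720·19+22376988058521600→668609730341153280, (20,4):30321254007719424·19+34012249593822720→610116075740491776, (20,5):17950712280921504·19+30321254007719424→371384787345228000
@21  (21,2):431565146817638400·20+121645100408832000→8752948036761600000, (21,3):668609730341153280·20+431565146817638400→13803759753640704000, (21,4):610116075740491776·20+668609730341153280→12870931245150988800, (21,5):371384787345228000·20+610116075740491776→8037811822645051776
Read c(21,2) = 8752948036761600000, c(21,3) = 13803759753640704000, c(21,4) = 12870931245150988800, c(21,5) = 8037811822645051776.

8752948036761600000, 13803759753640704000, 12870931245150988800, 8037811822645051776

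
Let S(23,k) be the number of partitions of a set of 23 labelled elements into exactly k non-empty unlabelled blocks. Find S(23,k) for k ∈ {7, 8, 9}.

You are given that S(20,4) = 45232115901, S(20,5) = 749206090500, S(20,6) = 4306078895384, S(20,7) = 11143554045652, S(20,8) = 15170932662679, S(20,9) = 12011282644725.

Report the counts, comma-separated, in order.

[21] T[21,5]:5*749206090500+45232115901=3791262568401 · T[21,6]:6*4306078895384+749206090500=26585679462804 · T[21,7]:7*11143554045652+4306078895384=82310957214948 · T[21,8]:8*15170932662679+11143554045652=132511015347084 · T[21,9]:9*12011282644725+15170932662679=123272476465204
[22] T[22,6]:6*26585679462804+3791262568401=163305339345225 · T[22,7]:7*82310957214948+26585679462804=602762379967440 · T[22,8]:8*132511015347084+82310957214948=1142399079991620 · T[22,9]:9*123272476465204+132511015347084=1241963303533920
[23] T[23,7]:7*602762379967440+163305339345225=4382641999117305 · T[23,8]:8*1142399079991620+602762379967440=9741955019900400 · T[23,9]:9*1241963303533920+1142399079991620=12320068811796900
Read S(23,7) = 4382641999117305, S(23,8) = 9741955019900400, S(23,9) = 12320068811796900.

4382641999117305, 9741955019900400, 12320068811796900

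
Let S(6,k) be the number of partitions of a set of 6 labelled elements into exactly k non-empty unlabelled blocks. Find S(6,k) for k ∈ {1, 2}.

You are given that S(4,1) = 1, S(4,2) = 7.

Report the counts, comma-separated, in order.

1, 31

r5: T_5,1=1×1+0=1; T_5,2=2×7+1=15
r6: T_6,1=1×1+0=1; T_6,2=2×15+1=31
Read S(6,1) = 1, S(6,2) = 31.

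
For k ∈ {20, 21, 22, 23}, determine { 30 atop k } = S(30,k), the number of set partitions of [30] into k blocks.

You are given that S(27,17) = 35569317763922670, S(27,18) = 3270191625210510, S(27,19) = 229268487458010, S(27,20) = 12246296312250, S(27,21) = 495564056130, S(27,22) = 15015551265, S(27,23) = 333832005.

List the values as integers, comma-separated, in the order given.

581535955088511150, 37058299246258290, 1848018090851790, 71823880393200

@28  (28,18):3270191625210510·18+35569317763922670→94432767017711850, (28,19):229268487458010·19+3270191625210510→7626292886912700, (28,20):12246296312250·20+229268487458010→474194413703010, (28,21):495564056130·21+12246296312250→22653141490980, (28,22):15015551265·22+495564056130→825906183960, (28,23):333832005·23+15015551265→22693687380
@29  (29,19):7626292886912700·19+94432767017711850→239332331869053150, (29,20):474194413703010·20+7626292886912700→17110181160972900, (29,21):22653141490980·21+474194413703010→949910385013590, (29,22):825906183960·22+22653141490980→40823077538100, (29,23):22693687380·23+825906183960→1347860993700
@30  (30,20):17110181160972900·20+239332331869053150→581535955088511150, (30,21):949910385013590·21+17110181160972900→37058299246258290, (30,22):40823077538100·22+949910385013590→1848018090851790, (30,23):1347860993700·23+40823077538100→71823880393200
Read S(30,20) = 581535955088511150, S(30,21) = 37058299246258290, S(30,22) = 1848018090851790, S(30,23) = 71823880393200.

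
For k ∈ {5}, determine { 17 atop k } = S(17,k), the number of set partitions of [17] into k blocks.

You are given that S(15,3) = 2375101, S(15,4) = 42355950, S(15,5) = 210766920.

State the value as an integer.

5652751651

r16: T_16,4=4×42355950+2375101=171798901; T_16,5=5×210766920+42355950=1096190550
r17: T_17,5=5×1096190550+171798901=5652751651
Read S(17,5) = 5652751651.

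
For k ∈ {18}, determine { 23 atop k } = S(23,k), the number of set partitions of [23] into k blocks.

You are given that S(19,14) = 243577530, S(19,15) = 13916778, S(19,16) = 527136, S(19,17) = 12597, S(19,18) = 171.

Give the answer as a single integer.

i=20: T(20,15)=243577530+15·13916778=452329200 | T(20,16)=13916778+16·527136=22350954 | T(20,17)=527136+17·12597=741285 | T(20,18)=12597+18·171=15675
i=21: T(21,16)=452329200+16·22350954=809944464 | T(21,17)=22350954+17·741285=34952799 | T(21,18)=741285+18·15675=1023435
i=22: T(22,17)=809944464+17·34952799=1404142047 | T(22,18)=34952799+18·1023435=53374629
i=23: T(23,18)=1404142047+18·53374629=2364885369
Read S(23,18) = 2364885369.

2364885369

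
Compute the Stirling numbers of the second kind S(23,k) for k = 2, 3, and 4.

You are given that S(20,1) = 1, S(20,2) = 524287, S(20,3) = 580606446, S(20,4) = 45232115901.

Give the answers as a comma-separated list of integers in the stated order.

4194303, 15686335501, 2916342574750

row 21: T[21][1]=1·1+0=1  T[21][2]=2·524287+1=1048575  T[21][3]=3·580606446+524287=1742343625  T[21][4]=4·45232115901+580606446=181509070050
row 22: T[22][1]=1·1+0=1  T[22][2]=2·1048575+1=2097151  T[22][3]=3·1742343625+1048575=5228079450  T[22][4]=4·181509070050+1742343625=727778623825
row 23: T[23][2]=2·2097151+1=4194303  T[23][3]=3·5228079450+2097151=15686335501  T[23][4]=4·727778623825+5228079450=2916342574750
Read S(23,2) = 4194303, S(23,3) = 15686335501, S(23,4) = 2916342574750.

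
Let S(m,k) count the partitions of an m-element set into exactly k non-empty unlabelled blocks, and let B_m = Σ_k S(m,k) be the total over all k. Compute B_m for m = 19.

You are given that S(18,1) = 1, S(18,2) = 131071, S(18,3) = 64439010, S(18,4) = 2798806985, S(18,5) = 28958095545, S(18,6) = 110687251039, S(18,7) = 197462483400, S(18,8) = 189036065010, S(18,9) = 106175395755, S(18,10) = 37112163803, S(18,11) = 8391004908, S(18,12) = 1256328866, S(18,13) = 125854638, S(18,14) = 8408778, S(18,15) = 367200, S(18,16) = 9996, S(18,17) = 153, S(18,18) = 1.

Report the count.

5832742205057

i=19: T(19,1)=0+1·1=1 | T(19,2)=1+2·131071=262143 | T(19,3)=131071+3·64439010=193448101 | T(19,4)=64439010+4·2798806985=11259666950 | T(19,5)=2798806985+5·28958095545=147589284710 | T(19,6)=28958095545+6·110687251039=693081601779 | T(19,7)=110687251039+7·197462483400=1492924634839 | T(19,8)=197462483400+8·189036065010=1709751003480 | T(19,9)=189036065010+9·106175395755=1144614626805 | T(19,10)=106175395755+10·37112163803=477297033785 | T(19,11)=37112163803+11·8391004908=129413217791 | T(19,12)=8391004908+12·1256328866=23466951300 | T(19,13)=1256328866+13·125854638=2892439160 | T(19,14)=125854638+14·8408778=243577530 | T(19,15)=8408778+15·367200=13916778 | T(19,16)=367200+16·9996=527136 | T(19,17)=9996+17·153=12597 | T(19,18)=153+18·1=171 | T(19,19)=1+19·0=1
B_19 = ΣS(19,k) = 1+262143+193448101+11259666950+147589284710+693081601779+1492924634839+1709751003480+1144614626805+477297033785+129413217791+23466951300+2892439160+243577530+13916778+527136+12597+171+1 = 5832742205057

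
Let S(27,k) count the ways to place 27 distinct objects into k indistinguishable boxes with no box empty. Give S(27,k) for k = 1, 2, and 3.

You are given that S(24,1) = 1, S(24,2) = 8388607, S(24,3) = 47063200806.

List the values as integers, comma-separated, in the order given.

1, 67108863, 1270865805301

i=25: T(25,1)=0+1·1=1 | T(25,2)=1+2·8388607=16777215 | T(25,3)=8388607+3·47063200806=141197991025
i=26: T(26,1)=0+1·1=1 | T(26,2)=1+2·16777215=33554431 | T(26,3)=16777215+3·141197991025=423610750290
i=27: T(27,1)=0+1·1=1 | T(27,2)=1+2·33554431=67108863 | T(27,3)=33554431+3·423610750290=1270865805301
Read S(27,1) = 1, S(27,2) = 67108863, S(27,3) = 1270865805301.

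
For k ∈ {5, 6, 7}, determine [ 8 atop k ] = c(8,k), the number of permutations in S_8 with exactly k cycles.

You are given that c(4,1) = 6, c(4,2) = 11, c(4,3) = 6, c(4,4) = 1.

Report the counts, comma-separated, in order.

@5  (5,2):11·4+6→50, (5,3):6·4+11→35, (5,4):1·4+6→10, (5,5):0·4+1→1
@6  (6,3):35·5+50→225, (6,4):10·5+35→85, (6,5):1·5+10→15, (6,6):0·5+1→1
@7  (7,4):85·6+225→735, (7,5):15·6+85→175, (7,6):1·6+15→21, (7,7):0·6+1→1
@8  (8,5):175·7+735→1960, (8,6):21·7+175→322, (8,7):1·7+21→28
Read c(8,5) = 1960, c(8,6) = 322, c(8,7) = 28.

1960, 322, 28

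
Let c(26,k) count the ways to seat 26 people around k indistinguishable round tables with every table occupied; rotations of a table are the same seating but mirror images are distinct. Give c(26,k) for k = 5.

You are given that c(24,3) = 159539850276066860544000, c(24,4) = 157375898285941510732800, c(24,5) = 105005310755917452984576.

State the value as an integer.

70874145319837672677196800

row 25: T[25][4]=24·157375898285941510732800+159539850276066860544000=3936561409138663118131200  T[25][5]=24·105005310755917452984576+157375898285941510732800=2677503356427960382362624
row 26: T[26][5]=25·2677503356427960382362624+3936561409138663118131200=70874145319837672677196800
Read c(26,5) = 70874145319837672677196800.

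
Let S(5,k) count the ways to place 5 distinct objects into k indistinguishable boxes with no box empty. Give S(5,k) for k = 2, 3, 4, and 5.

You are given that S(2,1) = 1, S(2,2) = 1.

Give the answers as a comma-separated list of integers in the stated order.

15, 25, 10, 1

r3: T_3,1=1×1+0=1; T_3,2=2×1+1=3; T_3,3=3×0+1=1
r4: T_4,1=1×1+0=1; T_4,2=2×3+1=7; T_4,3=3×1+3=6; T_4,4=4×0+1=1
r5: T_5,2=2×7+1=15; T_5,3=3×6+7=25; T_5,4=4×1+6=10; T_5,5=5×0+1=1
Read S(5,2) = 15, S(5,3) = 25, S(5,4) = 10, S(5,5) = 1.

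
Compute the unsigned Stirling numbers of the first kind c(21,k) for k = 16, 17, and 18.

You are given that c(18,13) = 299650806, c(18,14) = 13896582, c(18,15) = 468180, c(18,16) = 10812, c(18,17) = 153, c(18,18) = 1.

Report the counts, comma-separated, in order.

r19: T_19,14=18×13896582+299650806=549789282; T_19,15=18×468180+13896582=22323822; T_19,16=18×10812+468180=662796; T_19,17=18×153+10812=13566; T_19,18=18×1+153=171
r20: T_20,15=19×22323822+549789282=973941900; T_20,16=19×662796+22323822=34916946; T_20,17=19×13566+662796=920550; T_20,18=19×171+13566=16815
r21: T_21,16=20×34916946+973941900=1672280820; T_21,17=20×920550+34916946=53327946; T_21,18=20×16815+920550=1256850
Read c(21,16) = 1672280820, c(21,17) = 53327946, c(21,18) = 1256850.

1672280820, 53327946, 1256850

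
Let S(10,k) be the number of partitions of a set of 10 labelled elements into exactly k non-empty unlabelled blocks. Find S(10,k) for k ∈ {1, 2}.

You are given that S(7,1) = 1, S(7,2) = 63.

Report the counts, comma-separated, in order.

@8  (8,1):1·1+0→1, (8,2):63·2+1→127
@9  (9,1):1·1+0→1, (9,2):127·2+1→255
@10  (10,1):1·1+0→1, (10,2):255·2+1→511
Read S(10,1) = 1, S(10,2) = 511.

1, 511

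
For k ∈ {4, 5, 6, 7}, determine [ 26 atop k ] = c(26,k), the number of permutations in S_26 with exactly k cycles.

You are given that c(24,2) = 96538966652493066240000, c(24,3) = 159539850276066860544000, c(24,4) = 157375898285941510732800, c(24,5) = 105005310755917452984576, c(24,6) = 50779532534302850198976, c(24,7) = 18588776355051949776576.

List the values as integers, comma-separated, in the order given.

@25  (25,3):159539850276066860544000·24+96538966652493066240000→3925495373278097719296000, (25,4):157375898285941510732800·24+159539850276066860544000→3936561409138663118131200, (25,5):105005310755917452984576·24+157375898285941510732800→2677503356427960382362624, (25,6):50779532534302850198976·24+105005310755917452984576→1323714091579185857760000, (25,7):18588776355051949776576·24+50779532534302850198976→496910165055549644836800
@26  (26,4):3936561409138663118131200·25+3925495373278097719296000→102339530601744675672576000, (26,5):2677503356427960382362624·25+3936561409138663118131200→70874145319837672677196800, (26,6):1323714091579185857760000·25+2677503356427960382362624→35770355645907606826362624, (26,7):496910165055549644836800·25+1323714091579185857760000→13746468217967926978680000
Read c(26,4) = 102339530601744675672576000, c(26,5) = 70874145319837672677196800, c(26,6) = 35770355645907606826362624, c(26,7) = 13746468217967926978680000.

102339530601744675672576000, 70874145319837672677196800, 35770355645907606826362624, 13746468217967926978680000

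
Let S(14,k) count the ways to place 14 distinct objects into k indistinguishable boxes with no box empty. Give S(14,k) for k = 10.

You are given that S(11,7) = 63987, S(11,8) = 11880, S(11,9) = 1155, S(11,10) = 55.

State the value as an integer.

i=12: T(12,8)=63987+8·11880=159027 | T(12,9)=11880+9·1155=22275 | T(12,10)=1155+10·55=1705
i=13: T(13,9)=159027+9·22275=359502 | T(13,10)=22275+10·1705=39325
i=14: T(14,10)=359502+10·39325=752752
Read S(14,10) = 752752.

752752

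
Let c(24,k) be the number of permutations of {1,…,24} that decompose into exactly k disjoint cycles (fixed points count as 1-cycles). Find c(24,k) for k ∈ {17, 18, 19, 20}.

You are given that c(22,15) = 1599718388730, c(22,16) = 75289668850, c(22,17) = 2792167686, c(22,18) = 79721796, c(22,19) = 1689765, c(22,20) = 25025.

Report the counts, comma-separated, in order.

6400590336096, 241276443496, 7234669596, 168423871

[23] T[23,16]:22*75289668850+1599718388730=3256091103430 · T[23,17]:22*2792167686+75289668850=136717357942 · T[23,18]:22*79721796+2792167686=4546047198 · T[23,19]:22*1689765+79721796=116896626 · T[23,20]:22*25025+1689765=2240315
[24] T[24,17]:23*136717357942+3256091103430=6400590336096 · T[24,18]:23*4546047198+136717357942=241276443496 · T[24,19]:23*116896626+4546047198=7234669596 · T[24,20]:23*2240315+116896626=168423871
Read c(24,17) = 6400590336096, c(24,18) = 241276443496, c(24,19) = 7234669596, c(24,20) = 168423871.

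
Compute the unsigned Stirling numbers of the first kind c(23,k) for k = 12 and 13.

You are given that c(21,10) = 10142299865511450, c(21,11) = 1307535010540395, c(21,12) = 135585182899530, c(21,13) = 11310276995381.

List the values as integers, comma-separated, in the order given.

129006659818331295, 12363045847086207

row 22: T[22][11]=21·1307535010540395+10142299865511450=37600535086859745  T[22][12]=21·135585182899530+1307535010540395=4154823851430525  T[22][13]=21·11310276995381+135585182899530=373100999802531
row 23: T[23][12]=22·4154823851430525+37600535086859745=129006659818331295  T[23][13]=22·373100999802531+4154823851430525=12363045847086207
Read c(23,12) = 129006659818331295, c(23,13) = 12363045847086207.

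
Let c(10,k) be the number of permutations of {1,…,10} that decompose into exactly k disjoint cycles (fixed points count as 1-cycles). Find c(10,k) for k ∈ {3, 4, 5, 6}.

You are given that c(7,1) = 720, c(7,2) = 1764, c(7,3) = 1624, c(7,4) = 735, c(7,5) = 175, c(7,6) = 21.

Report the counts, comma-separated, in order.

[8] T[8,1]:7*720+0=5040 · T[8,2]:7*1764+720=13068 · T[8,3]:7*1624+1764=13132 · T[8,4]:7*735+1624=6769 · T[8,5]:7*175+735=1960 · T[8,6]:7*21+175=322
[9] T[9,2]:8*13068+5040=109584 · T[9,3]:8*13132+13068=118124 · T[9,4]:8*6769+13132=67284 · T[9,5]:8*1960+6769=22449 · T[9,6]:8*322+1960=4536
[10] T[10,3]:9*118124+109584=1172700 · T[10,4]:9*67284+118124=723680 · T[10,5]:9*22449+67284=269325 · T[10,6]:9*4536+22449=63273
Read c(10,3) = 1172700, c(10,4) = 723680, c(10,5) = 269325, c(10,6) = 63273.

1172700, 723680, 269325, 63273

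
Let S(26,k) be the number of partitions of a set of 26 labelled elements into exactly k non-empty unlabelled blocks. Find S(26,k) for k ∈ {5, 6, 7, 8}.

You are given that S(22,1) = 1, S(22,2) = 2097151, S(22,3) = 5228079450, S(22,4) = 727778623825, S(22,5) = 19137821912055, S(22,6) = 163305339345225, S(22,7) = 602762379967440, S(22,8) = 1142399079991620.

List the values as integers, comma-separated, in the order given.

12230196160292565, 224595186974125331, 1631853797991016600, 5749622251945664950

@23  (23,2):2097151·2+1→4194303, (23,3):5228079450·3+2097151→15686335501, (23,4):727778623825·4+5228079450→2916342574750, (23,5):19137821912055·5+727778623825→96416888184100, (23,6):163305339345225·6+19137821912055→998969857983405, (23,7):602762379967440·7+163305339345225→4382641999117305, (23,8):1142399079991620·8+602762379967440→9741955019900400
@24  (24,3):15686335501·3+4194303→47063200806, (24,4):2916342574750·4+15686335501→11681056634501, (24,5):96416888184100·5+2916342574750→485000783495250, (24,6):998969857983405·6+96416888184100→6090236036084530, (24,7):4382641999117305·7+998969857983405→31677463851804540, (24,8):9741955019900400·8+4382641999117305→82318282158320505
@25  (25,4):11681056634501·4+47063200806→46771289738810, (25,5):485000783495250·5+11681056634501→2436684974110751, (25,6):6090236036084530·6+485000783495250→37026417000002430, (25,7):31677463851804540·7+6090236036084530→227832482998716310, (25,8):82318282158320505·8+31677463851804540→690223721118368580
@26  (26,5):2436684974110751·5+46771289738810→12230196160292565, (26,6):37026417000002430·6+2436684974110751→224595186974125331, (26,7):227832482998716310·7+37026417000002430→1631853797991016600, (26,8):690223721118368580·8+227832482998716310→5749622251945664950
Read S(26,5) = 12230196160292565, S(26,6) = 224595186974125331, S(26,7) = 1631853797991016600, S(26,8) = 5749622251945664950.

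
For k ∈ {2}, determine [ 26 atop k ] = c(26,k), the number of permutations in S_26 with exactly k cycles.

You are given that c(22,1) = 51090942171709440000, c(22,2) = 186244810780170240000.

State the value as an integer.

[23] T[23,1]:22*51090942171709440000+0=1124000727777607680000 · T[23,2]:22*186244810780170240000+51090942171709440000=4148476779335454720000
[24] T[24,1]:23*1124000727777607680000+0=25852016738884976640000 · T[24,2]:23*4148476779335454720000+1124000727777607680000=96538966652493066240000
[25] T[25,1]:24*25852016738884976640000+0=620448401733239439360000 · T[25,2]:24*96538966652493066240000+25852016738884976640000=2342787216398718566400000
[26] T[26,2]:25*2342787216398718566400000+620448401733239439360000=59190128811701203599360000
Read c(26,2) = 59190128811701203599360000.

59190128811701203599360000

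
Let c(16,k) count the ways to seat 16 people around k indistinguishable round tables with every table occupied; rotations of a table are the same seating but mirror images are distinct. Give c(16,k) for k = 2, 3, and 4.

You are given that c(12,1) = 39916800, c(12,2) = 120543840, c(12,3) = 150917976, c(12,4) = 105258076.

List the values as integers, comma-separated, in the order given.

4339163001600, 6165817614720, 5056995703824

i=13: T(13,1)=0+12·39916800=479001600 | T(13,2)=39916800+12·120543840=1486442880 | T(13,3)=120543840+12·150917976=1931559552 | T(13,4)=150917976+12·105258076=1414014888
i=14: T(14,1)=0+13·479001600=6227020800 | T(14,2)=479001600+13·1486442880=19802759040 | T(14,3)=1486442880+13·1931559552=26596717056 | T(14,4)=1931559552+13·1414014888=20313753096
i=15: T(15,1)=0+14·6227020800=87178291200 | T(15,2)=6227020800+14·19802759040=283465647360 | T(15,3)=19802759040+14·26596717056=392156797824 | T(15,4)=26596717056+14·20313753096=310989260400
i=16: T(16,2)=87178291200+15·283465647360=4339163001600 | T(16,3)=283465647360+15·392156797824=6165817614720 | T(16,4)=392156797824+15·310989260400=5056995703824
Read c(16,2) = 4339163001600, c(16,3) = 6165817614720, c(16,4) = 5056995703824.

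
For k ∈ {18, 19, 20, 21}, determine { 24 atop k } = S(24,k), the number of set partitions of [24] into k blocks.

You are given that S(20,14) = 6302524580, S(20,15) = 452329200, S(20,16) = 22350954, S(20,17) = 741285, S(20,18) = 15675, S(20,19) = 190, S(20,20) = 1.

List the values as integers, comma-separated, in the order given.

92484925445, 3880739170, 116972779, 2454606

r21: T_21,15=15×452329200+6302524580=13087462580; T_21,16=16×22350954+452329200=809944464; T_21,17=17×741285+22350954=34952799; T_21,18=18×15675+741285=1023435; T_21,19=19×190+15675=19285; T_21,20=20×1+190=210; T_21,21=21×0+1=1
r22: T_22,16=16×809944464+13087462580=26046574004; T_22,17=17×34952799+809944464=1404142047; T_22,18=18×1023435+34952799=53374629; T_22,19=19×19285+1023435=1389850; T_22,20=20×210+19285=23485; T_22,21=21×1+210=231
r23: T_23,17=17×1404142047+26046574004=49916988803; T_23,18=18×53374629+1404142047=2364885369; T_23,19=19×1389850+53374629=79781779; T_23,20=20×23485+1389850=1859550; T_23,21=21×231+23485=28336
r24: T_24,18=18×2364885369+49916988803=92484925445; T_24,19=19×79781779+2364885369=3880739170; T_24,20=20×1859550+79781779=116972779; T_24,21=21×28336+1859550=2454606
Read S(24,18) = 92484925445, S(24,19) = 3880739170, S(24,20) = 116972779, S(24,21) = 2454606.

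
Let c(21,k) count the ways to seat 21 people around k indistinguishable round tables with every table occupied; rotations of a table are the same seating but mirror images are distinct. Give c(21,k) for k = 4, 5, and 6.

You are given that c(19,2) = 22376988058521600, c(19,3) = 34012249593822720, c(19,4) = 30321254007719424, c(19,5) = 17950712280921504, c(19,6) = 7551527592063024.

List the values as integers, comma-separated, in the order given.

12870931245150988800, 8037811822645051776, 3599979517947607200

i=20: T(20,3)=22376988058521600+19·34012249593822720=668609730341153280 | T(20,4)=34012249593822720+19·30321254007719424=610116075740491776 | T(20,5)=30321254007719424+19·17950712280921504=371384787345228000 | T(20,6)=17950712280921504+19·7551527592063024=161429736530118960
i=21: T(21,4)=668609730341153280+20·610116075740491776=12870931245150988800 | T(21,5)=610116075740491776+20·371384787345228000=8037811822645051776 | T(21,6)=371384787345228000+20·161429736530118960=3599979517947607200
Read c(21,4) = 12870931245150988800, c(21,5) = 8037811822645051776, c(21,6) = 3599979517947607200.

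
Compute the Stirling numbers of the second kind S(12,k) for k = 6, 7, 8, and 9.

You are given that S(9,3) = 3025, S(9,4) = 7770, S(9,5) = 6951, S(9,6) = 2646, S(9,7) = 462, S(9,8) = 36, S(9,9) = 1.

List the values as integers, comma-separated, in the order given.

1323652, 627396, 159027, 22275

@10  (10,4):7770·4+3025→34105, (10,5):6951·5+7770→42525, (10,6):2646·6+6951→22827, (10,7):462·7+2646→5880, (10,8):36·8+462→750, (10,9):1·9+36→45
@11  (11,5):42525·5+34105→246730, (11,6):22827·6+42525→179487, (11,7):5880·7+22827→63987, (11,8):750·8+5880→11880, (11,9):45·9+750→1155
@12  (12,6):179487·6+246730→1323652, (12,7):63987·7+179487→627396, (12,8):11880·8+63987→159027, (12,9):1155·9+11880→22275
Read S(12,6) = 1323652, S(12,7) = 627396, S(12,8) = 159027, S(12,9) = 22275.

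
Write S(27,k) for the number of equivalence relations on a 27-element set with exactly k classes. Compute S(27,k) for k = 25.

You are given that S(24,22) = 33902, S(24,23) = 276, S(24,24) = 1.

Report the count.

[25] T[25,23]:23*276+33902=40250 · T[25,24]:24*1+276=300 · T[25,25]:25*0+1=1
[26] T[26,24]:24*300+40250=47450 · T[26,25]:25*1+300=325
[27] T[27,25]:25*325+47450=55575
Read S(27,25) = 55575.

55575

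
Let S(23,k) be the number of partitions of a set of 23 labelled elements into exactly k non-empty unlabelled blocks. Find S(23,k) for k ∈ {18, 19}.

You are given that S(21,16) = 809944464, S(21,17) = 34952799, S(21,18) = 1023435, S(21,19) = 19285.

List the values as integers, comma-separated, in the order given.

@22  (22,17):34952799·17+809944464→1404142047, (22,18):1023435·18+34952799→53374629, (22,19):19285·19+1023435→1389850
@23  (23,18):53374629·18+1404142047→2364885369, (23,19):1389850·19+53374629→79781779
Read S(23,18) = 2364885369, S(23,19) = 79781779.

2364885369, 79781779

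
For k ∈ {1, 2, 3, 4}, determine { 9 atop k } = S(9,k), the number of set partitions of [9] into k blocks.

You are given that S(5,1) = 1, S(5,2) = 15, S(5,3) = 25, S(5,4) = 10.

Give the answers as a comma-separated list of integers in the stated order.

i=6: T(6,1)=0+1·1=1 | T(6,2)=1+2·15=31 | T(6,3)=15+3·25=90 | T(6,4)=25+4·10=65
i=7: T(7,1)=0+1·1=1 | T(7,2)=1+2·31=63 | T(7,3)=31+3·90=301 | T(7,4)=90+4·65=350
i=8: T(8,1)=0+1·1=1 | T(8,2)=1+2·63=127 | T(8,3)=63+3·301=966 | T(8,4)=301+4·350=1701
i=9: T(9,1)=0+1·1=1 | T(9,2)=1+2·127=255 | T(9,3)=127+3·966=3025 | T(9,4)=966+4·1701=7770
Read S(9,1) = 1, S(9,2) = 255, S(9,3) = 3025, S(9,4) = 7770.

1, 255, 3025, 7770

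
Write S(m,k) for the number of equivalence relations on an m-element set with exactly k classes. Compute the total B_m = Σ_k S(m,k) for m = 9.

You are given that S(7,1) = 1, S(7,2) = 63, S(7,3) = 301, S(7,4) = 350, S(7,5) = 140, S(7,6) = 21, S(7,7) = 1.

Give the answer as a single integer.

21147

row 8: T[8][1]=1·1+0=1  T[8][2]=2·63+1=127  T[8][3]=3·301+63=966  T[8][4]=4·350+301=1701  T[8][5]=5·140+350=1050  T[8][6]=6·21+140=266  T[8][7]=7·1+21=28  T[8][8]=8·0+1=1
row 9: T[9][1]=1·1+0=1  T[9][2]=2·127+1=255  T[9][3]=3·966+127=3025  T[9][4]=4·1701+966=7770  T[9][5]=5·1050+1701=6951  T[9][6]=6·266+1050=2646  T[9][7]=7·28+266=462  T[9][8]=8·1+28=36  T[9][9]=9·0+1=1
B_9 = ΣS(9,k) = 1+255+3025+7770+6951+2646+462+36+1 = 21147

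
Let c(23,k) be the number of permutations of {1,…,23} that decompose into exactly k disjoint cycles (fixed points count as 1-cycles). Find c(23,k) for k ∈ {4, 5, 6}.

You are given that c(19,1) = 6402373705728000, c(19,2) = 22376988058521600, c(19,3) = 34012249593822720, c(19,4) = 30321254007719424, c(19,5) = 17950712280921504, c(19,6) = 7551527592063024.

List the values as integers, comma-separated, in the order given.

6548684852703068697600, 4280722865357147142912, 2021687376910682741568

row 20: T[20][1]=19·6402373705728000+0=121645100408832000  T[20][2]=19·22376988058521600+6402373705728000=431565146817638400  T[20][3]=19·34012249593822720+22376988058521600=668609730341153280  T[20][4]=19·30321254007719424+34012249593822720=610116075740491776  T[20][5]=19·17950712280921504+30321254007719424=371384787345228000  T[20][6]=19·7551527592063024+17950712280921504=161429736530118960
row 21: T[21][2]=20·431565146817638400+121645100408832000=8752948036761600000  T[21][3]=20·668609730341153280+431565146817638400=13803759753640704000  T[21][4]=20·610116075740491776+668609730341153280=12870931245150988800  T[21][5]=20·371384787345228000+610116075740491776=8037811822645051776  T[21][6]=20·161429736530118960+371384787345228000=3599979517947607200
row 22: T[22][3]=21·13803759753640704000+8752948036761600000=298631902863216384000  T[22][4]=21·12870931245150988800+13803759753640704000=284093315901811468800  T[22][5]=21·8037811822645051776+12870931245150988800=181664979520697076096  T[22][6]=21·3599979517947607200+8037811822645051776=83637381699544802976
row 23: T[23][4]=22·284093315901811468800+298631902863216384000=6548684852703068697600  T[23][5]=22·181664979520697076096+284093315901811468800=4280722865357147142912  T[23][6]=22·83637381699544802976+181664979520697076096=2021687376910682741568
Read c(23,4) = 6548684852703068697600, c(23,5) = 4280722865357147142912, c(23,6) = 2021687376910682741568.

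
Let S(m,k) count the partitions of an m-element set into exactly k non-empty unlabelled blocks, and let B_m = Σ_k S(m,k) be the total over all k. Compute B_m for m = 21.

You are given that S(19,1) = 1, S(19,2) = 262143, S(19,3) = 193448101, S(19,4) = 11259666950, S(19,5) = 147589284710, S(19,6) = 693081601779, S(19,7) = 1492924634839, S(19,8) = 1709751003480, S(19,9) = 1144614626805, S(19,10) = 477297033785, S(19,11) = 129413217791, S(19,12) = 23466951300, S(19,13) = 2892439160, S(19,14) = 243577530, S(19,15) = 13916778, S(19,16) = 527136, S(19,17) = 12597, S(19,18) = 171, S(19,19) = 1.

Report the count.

i=20: T(20,1)=0+1·1=1 | T(20,2)=1+2·262143=524287 | T(20,3)=262143+3·193448101=580606446 | T(20,4)=193448101+4·11259666950=45232115901 | T(20,5)=11259666950+5·147589284710=749206090500 | T(20,6)=147589284710+6·693081601779=4306078895384 | T(20,7)=693081601779+7·1492924634839=11143554045652 | T(20,8)=1492924634839+8·1709751003480=15170932662679 | T(20,9)=1709751003480+9·1144614626805=12011282644725 | T(20,10)=1144614626805+10·477297033785=5917584964655 | T(20,11)=477297033785+11·129413217791=1900842429486 | T(20,12)=129413217791+12·23466951300=411016633391 | T(20,13)=23466951300+13·2892439160=61068660380 | T(20,14)=2892439160+14·243577530=6302524580 | T(20,15)=243577530+15·13916778=452329200 | T(20,16)=13916778+16·527136=22350954 | T(20,17)=527136+17·12597=741285 | T(20,18)=12597+18·171=15675 | T(20,19)=171+19·1=190 | T(20,20)=1+20·0=1
i=21: T(21,1)=0+1·1=1 | T(21,2)=1+2·524287=1048575 | T(21,3)=524287+3·580606446=1742343625 | T(21,4)=580606446+4·45232115901=181509070050 | T(21,5)=45232115901+5·749206090500=3791262568401 | T(21,6)=749206090500+6·4306078895384=26585679462804 | T(21,7)=4306078895384+7·11143554045652=82310957214948 | T(21,8)=11143554045652+8·15170932662679=132511015347084 | T(21,9)=15170932662679+9·12011282644725=123272476465204 | T(21,10)=12011282644725+10·5917584964655=71187132291275 | T(21,11)=5917584964655+11·1900842429486=26826851689001 | T(21,12)=1900842429486+12·411016633391=6833042030178 | T(21,13)=411016633391+13·61068660380=1204909218331 | T(21,14)=61068660380+14·6302524580=149304004500 | T(21,15)=6302524580+15·452329200=13087462580 | T(21,16)=452329200+16·22350954=809944464 | T(21,17)=22350954+17·741285=34952799 | T(21,18)=741285+18·15675=1023435 | T(21,19)=15675+19·190=19285 | T(21,20)=190+20·1=210 | T(21,21)=1+21·0=1
B_21 = ΣS(21,k) = 1+1048575+1742343625+181509070050+3791262568401+26585679462804+82310957214948+132511015347084+123272476465204+71187132291275+26826851689001+6833042030178+1204909218331+149304004500+13087462580+809944464+34952799+1023435+19285+210+1 = 474869816156751

474869816156751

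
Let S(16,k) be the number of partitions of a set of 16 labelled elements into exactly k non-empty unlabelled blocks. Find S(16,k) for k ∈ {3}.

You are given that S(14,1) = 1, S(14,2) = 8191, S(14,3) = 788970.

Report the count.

7141686

@15  (15,2):8191·2+1→16383, (15,3):788970·3+8191→2375101
@16  (16,3):2375101·3+16383→7141686
Read S(16,3) = 7141686.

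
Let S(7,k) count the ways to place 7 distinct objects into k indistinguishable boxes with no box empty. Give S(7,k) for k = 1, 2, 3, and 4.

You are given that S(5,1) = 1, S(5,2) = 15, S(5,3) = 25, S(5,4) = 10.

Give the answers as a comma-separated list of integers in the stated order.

1, 63, 301, 350

r6: T_6,1=1×1+0=1; T_6,2=2×15+1=31; T_6,3=3×25+15=90; T_6,4=4×10+25=65
r7: T_7,1=1×1+0=1; T_7,2=2×31+1=63; T_7,3=3×90+31=301; T_7,4=4×65+90=350
Read S(7,1) = 1, S(7,2) = 63, S(7,3) = 301, S(7,4) = 350.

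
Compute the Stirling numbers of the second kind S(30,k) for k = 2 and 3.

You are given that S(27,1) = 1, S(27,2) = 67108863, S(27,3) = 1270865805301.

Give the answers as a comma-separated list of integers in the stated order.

i=28: T(28,1)=0+1·1=1 | T(28,2)=1+2·67108863=134217727 | T(28,3)=67108863+3·1270865805301=3812664524766
i=29: T(29,1)=0+1·1=1 | T(29,2)=1+2·134217727=268435455 | T(29,3)=134217727+3·3812664524766=11438127792025
i=30: T(30,2)=1+2·268435455=536870911 | T(30,3)=268435455+3·11438127792025=34314651811530
Read S(30,2) = 536870911, S(30,3) = 34314651811530.

536870911, 34314651811530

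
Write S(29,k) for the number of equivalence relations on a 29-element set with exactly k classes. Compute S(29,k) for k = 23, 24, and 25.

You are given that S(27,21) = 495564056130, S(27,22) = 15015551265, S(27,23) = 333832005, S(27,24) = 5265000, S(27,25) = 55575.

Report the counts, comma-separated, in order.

i=28: T(28,22)=495564056130+22·15015551265=825906183960 | T(28,23)=15015551265+23·333832005=22693687380 | T(28,24)=333832005+24·5265000=460192005 | T(28,25)=5265000+25·55575=6654375
i=29: T(29,23)=825906183960+23·22693687380=1347860993700 | T(29,24)=22693687380+24·460192005=33738295500 | T(29,25)=460192005+25·6654375=626551380
Read S(29,23) = 1347860993700, S(29,24) = 33738295500, S(29,25) = 626551380.

1347860993700, 33738295500, 626551380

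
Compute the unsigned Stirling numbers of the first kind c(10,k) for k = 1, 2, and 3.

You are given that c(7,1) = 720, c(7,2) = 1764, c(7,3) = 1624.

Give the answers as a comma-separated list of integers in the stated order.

362880, 1026576, 1172700

row 8: T[8][1]=7·720+0=5040  T[8][2]=7·1764+720=13068  T[8][3]=7·1624+1764=13132
row 9: T[9][1]=8·5040+0=40320  T[9][2]=8·13068+5040=109584  T[9][3]=8·13132+13068=118124
row 10: T[10][1]=9·40320+0=362880  T[10][2]=9·109584+40320=1026576  T[10][3]=9·118124+109584=1172700
Read c(10,1) = 362880, c(10,2) = 1026576, c(10,3) = 1172700.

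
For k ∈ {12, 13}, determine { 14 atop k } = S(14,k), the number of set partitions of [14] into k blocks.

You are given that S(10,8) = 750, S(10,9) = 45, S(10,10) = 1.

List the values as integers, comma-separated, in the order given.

[11] T[11,9]:9*45+750=1155 · T[11,10]:10*1+45=55 · T[11,11]:11*0+1=1
[12] T[12,10]:10*55+1155=1705 · T[12,11]:11*1+55=66 · T[12,12]:12*0+1=1
[13] T[13,11]:11*66+1705=2431 · T[13,12]:12*1+66=78 · T[13,13]:13*0+1=1
[14] T[14,12]:12*78+2431=3367 · T[14,13]:13*1+78=91
Read S(14,12) = 3367, S(14,13) = 91.

3367, 91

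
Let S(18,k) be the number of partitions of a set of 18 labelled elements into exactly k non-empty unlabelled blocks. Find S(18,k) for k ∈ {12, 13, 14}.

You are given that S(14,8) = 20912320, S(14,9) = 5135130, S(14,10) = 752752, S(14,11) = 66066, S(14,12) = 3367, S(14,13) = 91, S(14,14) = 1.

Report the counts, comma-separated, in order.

r15: T_15,9=9×5135130+20912320=67128490; T_15,10=10×752752+5135130=12662650; T_15,11=11×66066+752752=1479478; T_15,12=12×3367+66066=106470; T_15,13=13×91+3367=4550; T_15,14=14×1+91=105
r16: T_16,10=10×12662650+67128490=193754990; T_16,11=11×1479478+12662650=28936908; T_16,12=12×106470+1479478=2757118; T_16,13=13×4550+106470=165620; T_16,14=14×105+4550=6020
r17: T_17,11=11×28936908+193754990=512060978; T_17,12=12×2757118+28936908=62022324; T_17,13=13×165620+2757118=4910178; T_17,14=14×6020+165620=249900
r18: T_18,12=12×62022324+512060978=1256328866; T_18,13=13×4910178+62022324=125854638; T_18,14=14×249900+4910178=8408778
Read S(18,12) = 1256328866, S(18,13) = 125854638, S(18,14) = 8408778.

1256328866, 125854638, 8408778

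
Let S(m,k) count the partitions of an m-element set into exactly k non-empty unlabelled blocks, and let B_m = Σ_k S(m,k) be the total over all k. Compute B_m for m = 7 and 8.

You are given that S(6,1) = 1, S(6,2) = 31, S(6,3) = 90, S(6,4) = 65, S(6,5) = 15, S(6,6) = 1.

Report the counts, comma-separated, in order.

877, 4140

[7] T[7,1]:1*1+0=1 · T[7,2]:2*31+1=63 · T[7,3]:3*90+31=301 · T[7,4]:4*65+90=350 · T[7,5]:5*15+65=140 · T[7,6]:6*1+15=21 · T[7,7]:7*0+1=1
[8] T[8,1]:1*1+0=1 · T[8,2]:2*63+1=127 · T[8,3]:3*301+63=966 · T[8,4]:4*350+301=1701 · T[8,5]:5*140+350=1050 · T[8,6]:6*21+140=266 · T[8,7]:7*1+21=28 · T[8,8]:8*0+1=1
B_7 = ΣS(7,k) = 1+63+301+350+140+21+1 = 877
B_8 = ΣS(8,k) = 1+127+966+1701+1050+266+28+1 = 4140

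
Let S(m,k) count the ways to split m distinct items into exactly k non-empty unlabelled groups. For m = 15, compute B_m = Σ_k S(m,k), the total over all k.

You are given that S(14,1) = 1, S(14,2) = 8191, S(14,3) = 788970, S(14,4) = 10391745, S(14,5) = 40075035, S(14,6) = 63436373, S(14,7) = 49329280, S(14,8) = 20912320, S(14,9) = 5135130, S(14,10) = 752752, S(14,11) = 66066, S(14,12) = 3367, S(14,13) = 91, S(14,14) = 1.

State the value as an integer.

1382958545

r15: T_15,1=1×1+0=1; T_15,2=2×8191+1=16383; T_15,3=3×788970+8191=2375101; T_15,4=4×10391745+788970=42355950; T_15,5=5×40075035+10391745=210766920; T_15,6=6×63436373+40075035=420693273; T_15,7=7×49329280+63436373=408741333; T_15,8=8×20912320+49329280=216627840; T_15,9=9×5135130+20912320=67128490; T_15,10=10×752752+5135130=12662650; T_15,11=11×66066+752752=1479478; T_15,12=12×3367+66066=106470; T_15,13=13×91+3367=4550; T_15,14=14×1+91=105; T_15,15=15×0+1=1
B_15 = ΣS(15,k) = 1+16383+2375101+42355950+210766920+420693273+408741333+216627840+67128490+12662650+1479478+106470+4550+105+1 = 1382958545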